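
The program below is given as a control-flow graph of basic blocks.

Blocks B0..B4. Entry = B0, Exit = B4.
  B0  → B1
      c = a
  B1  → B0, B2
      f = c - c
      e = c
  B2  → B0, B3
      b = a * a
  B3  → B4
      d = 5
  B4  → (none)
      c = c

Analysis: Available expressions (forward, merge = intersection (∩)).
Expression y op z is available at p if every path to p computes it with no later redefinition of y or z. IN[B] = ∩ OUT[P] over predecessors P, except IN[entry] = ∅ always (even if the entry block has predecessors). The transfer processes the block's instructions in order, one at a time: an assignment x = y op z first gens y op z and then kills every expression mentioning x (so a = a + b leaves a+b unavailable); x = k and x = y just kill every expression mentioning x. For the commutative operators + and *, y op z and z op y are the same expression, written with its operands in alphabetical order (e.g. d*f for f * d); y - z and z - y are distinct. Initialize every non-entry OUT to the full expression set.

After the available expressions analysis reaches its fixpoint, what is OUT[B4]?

Answer: {a*a}

Working:
Per-block solution:
  B0:   IN={}   OUT={}
  B1:   IN={}   OUT={c-c}
  B2:   IN={c-c}   OUT={a*a, c-c}
  B3:   IN={a*a, c-c}   OUT={a*a, c-c}
  B4:   IN={a*a, c-c}   OUT={a*a}

Merge at B4: IN[B4] = OUT[B3] = {a*a, c-c}
Applying B4's transfer function to that IN value gives OUT[B4] (row B4 above).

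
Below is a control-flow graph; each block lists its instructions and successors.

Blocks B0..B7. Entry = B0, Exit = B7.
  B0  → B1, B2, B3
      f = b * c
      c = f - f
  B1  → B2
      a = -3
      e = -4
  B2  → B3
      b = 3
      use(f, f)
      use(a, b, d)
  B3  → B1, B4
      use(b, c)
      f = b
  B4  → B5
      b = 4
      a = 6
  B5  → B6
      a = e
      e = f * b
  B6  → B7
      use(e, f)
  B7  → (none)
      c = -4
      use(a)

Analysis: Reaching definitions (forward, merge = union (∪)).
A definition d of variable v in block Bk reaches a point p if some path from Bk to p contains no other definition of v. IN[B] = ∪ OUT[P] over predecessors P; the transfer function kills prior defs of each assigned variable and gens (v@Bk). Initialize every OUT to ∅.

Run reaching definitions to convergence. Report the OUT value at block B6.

Answer: {a@B5, b@B4, c@B0, e@B5, f@B3}

Derivation:
Converged values:
  B0:   IN={}   OUT={c@B0, f@B0}
  B1:   IN={a@B1, b@B2, c@B0, e@B1, f@B0, f@B3}   OUT={a@B1, b@B2, c@B0, e@B1, f@B0, f@B3}
  B2:   IN={a@B1, b@B2, c@B0, e@B1, f@B0, f@B3}   OUT={a@B1, b@B2, c@B0, e@B1, f@B0, f@B3}
  B3:   IN={a@B1, b@B2, c@B0, e@B1, f@B0, f@B3}   OUT={a@B1, b@B2, c@B0, e@B1, f@B3}
  B4:   IN={a@B1, b@B2, c@B0, e@B1, f@B3}   OUT={a@B4, b@B4, c@B0, e@B1, f@B3}
  B5:   IN={a@B4, b@B4, c@B0, e@B1, f@B3}   OUT={a@B5, b@B4, c@B0, e@B5, f@B3}
  B6:   IN={a@B5, b@B4, c@B0, e@B5, f@B3}   OUT={a@B5, b@B4, c@B0, e@B5, f@B3}
  B7:   IN={a@B5, b@B4, c@B0, e@B5, f@B3}   OUT={a@B5, b@B4, c@B7, e@B5, f@B3}

Merge at B6: IN[B6] = OUT[B5] = {a@B5, b@B4, c@B0, e@B5, f@B3}
Applying B6's transfer function to that IN value gives OUT[B6] (row B6 above).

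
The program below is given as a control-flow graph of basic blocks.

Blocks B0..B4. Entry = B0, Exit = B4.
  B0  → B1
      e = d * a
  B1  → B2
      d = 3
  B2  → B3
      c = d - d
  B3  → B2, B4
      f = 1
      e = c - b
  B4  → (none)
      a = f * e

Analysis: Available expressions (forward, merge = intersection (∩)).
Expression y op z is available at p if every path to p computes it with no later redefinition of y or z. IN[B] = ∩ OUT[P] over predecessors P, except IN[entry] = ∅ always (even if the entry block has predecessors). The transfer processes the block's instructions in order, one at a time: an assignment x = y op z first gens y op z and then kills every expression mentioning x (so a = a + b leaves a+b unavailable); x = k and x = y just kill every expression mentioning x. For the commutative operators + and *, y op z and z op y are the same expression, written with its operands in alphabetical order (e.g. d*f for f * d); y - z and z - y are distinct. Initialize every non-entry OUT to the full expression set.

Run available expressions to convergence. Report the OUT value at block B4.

Answer: {c-b, d-d, e*f}

Trace:
Converged values:
  B0: | IN={} | OUT={a*d}
  B1: | IN={a*d} | OUT={}
  B2: | IN={} | OUT={d-d}
  B3: | IN={d-d} | OUT={c-b, d-d}
  B4: | IN={c-b, d-d} | OUT={c-b, d-d, e*f}

Merge at B4: IN[B4] = OUT[B3] = {c-b, d-d}
Applying B4's transfer function to that IN value gives OUT[B4] (row B4 above).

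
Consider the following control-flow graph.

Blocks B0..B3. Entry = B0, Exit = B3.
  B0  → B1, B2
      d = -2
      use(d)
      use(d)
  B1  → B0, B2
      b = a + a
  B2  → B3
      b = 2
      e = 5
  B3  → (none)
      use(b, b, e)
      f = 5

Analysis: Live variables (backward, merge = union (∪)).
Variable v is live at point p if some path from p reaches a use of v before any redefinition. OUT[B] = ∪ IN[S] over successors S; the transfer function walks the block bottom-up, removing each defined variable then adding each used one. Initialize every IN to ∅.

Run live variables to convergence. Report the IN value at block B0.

Fixpoint table:
  B0:  IN={a}  OUT={a}
  B1:  IN={a}  OUT={a}
  B2:  IN={}  OUT={b, e}
  B3:  IN={b, e}  OUT={}

Merge at B0: OUT[B0] = IN[B1] ⊔ IN[B2] = {a}
Applying B0's transfer function to that OUT value gives IN[B0] (row B0 above).

Answer: {a}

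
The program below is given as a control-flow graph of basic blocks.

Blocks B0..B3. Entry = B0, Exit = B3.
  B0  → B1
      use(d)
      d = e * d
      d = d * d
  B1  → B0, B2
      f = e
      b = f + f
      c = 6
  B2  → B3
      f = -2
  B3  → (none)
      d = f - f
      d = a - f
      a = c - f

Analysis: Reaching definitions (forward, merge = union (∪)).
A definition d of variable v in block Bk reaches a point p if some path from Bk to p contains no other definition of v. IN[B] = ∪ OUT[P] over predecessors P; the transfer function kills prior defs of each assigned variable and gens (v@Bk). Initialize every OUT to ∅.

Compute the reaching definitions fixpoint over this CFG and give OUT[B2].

Answer: {b@B1, c@B1, d@B0, f@B2}

Trace:
Converged values:
  B0:   IN={b@B1, c@B1, d@B0, f@B1}   OUT={b@B1, c@B1, d@B0, f@B1}
  B1:   IN={b@B1, c@B1, d@B0, f@B1}   OUT={b@B1, c@B1, d@B0, f@B1}
  B2:   IN={b@B1, c@B1, d@B0, f@B1}   OUT={b@B1, c@B1, d@B0, f@B2}
  B3:   IN={b@B1, c@B1, d@B0, f@B2}   OUT={a@B3, b@B1, c@B1, d@B3, f@B2}

Merge at B2: IN[B2] = OUT[B1] = {b@B1, c@B1, d@B0, f@B1}
Applying B2's transfer function to that IN value gives OUT[B2] (row B2 above).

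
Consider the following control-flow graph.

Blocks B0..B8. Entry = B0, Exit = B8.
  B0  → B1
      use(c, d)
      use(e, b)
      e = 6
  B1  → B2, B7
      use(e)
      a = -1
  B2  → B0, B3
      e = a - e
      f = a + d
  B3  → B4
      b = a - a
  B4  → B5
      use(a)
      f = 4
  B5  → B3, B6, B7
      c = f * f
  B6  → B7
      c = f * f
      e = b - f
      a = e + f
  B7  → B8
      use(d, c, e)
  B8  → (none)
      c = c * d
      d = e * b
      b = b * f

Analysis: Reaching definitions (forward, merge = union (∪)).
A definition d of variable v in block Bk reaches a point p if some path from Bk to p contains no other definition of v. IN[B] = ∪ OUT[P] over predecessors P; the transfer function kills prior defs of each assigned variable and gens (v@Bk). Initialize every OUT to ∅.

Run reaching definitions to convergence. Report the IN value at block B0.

Per-block solution:
  B0:  IN={a@B1, e@B2, f@B2}  OUT={a@B1, e@B0, f@B2}
  B1:  IN={a@B1, e@B0, f@B2}  OUT={a@B1, e@B0, f@B2}
  B2:  IN={a@B1, e@B0, f@B2}  OUT={a@B1, e@B2, f@B2}
  B3:  IN={a@B1, b@B3, c@B5, e@B2, f@B2, f@B4}  OUT={a@B1, b@B3, c@B5, e@B2, f@B2, f@B4}
  B4:  IN={a@B1, b@B3, c@B5, e@B2, f@B2, f@B4}  OUT={a@B1, b@B3, c@B5, e@B2, f@B4}
  B5:  IN={a@B1, b@B3, c@B5, e@B2, f@B4}  OUT={a@B1, b@B3, c@B5, e@B2, f@B4}
  B6:  IN={a@B1, b@B3, c@B5, e@B2, f@B4}  OUT={a@B6, b@B3, c@B6, e@B6, f@B4}
  B7:  IN={a@B1, a@B6, b@B3, c@B5, c@B6, e@B0, e@B2, e@B6, f@B2, f@B4}  OUT={a@B1, a@B6, b@B3, c@B5, c@B6, e@B0, e@B2, e@B6, f@B2, f@B4}
  B8:  IN={a@B1, a@B6, b@B3, c@B5, c@B6, e@B0, e@B2, e@B6, f@B2, f@B4}  OUT={a@B1, a@B6, b@B8, c@B8, d@B8, e@B0, e@B2, e@B6, f@B2, f@B4}

Merge at B0 (entry node, so the boundary value {} is joined with the incoming edge(s)): IN[B0] = {} ⊔ OUT[B2] = {a@B1, e@B2, f@B2}

Answer: {a@B1, e@B2, f@B2}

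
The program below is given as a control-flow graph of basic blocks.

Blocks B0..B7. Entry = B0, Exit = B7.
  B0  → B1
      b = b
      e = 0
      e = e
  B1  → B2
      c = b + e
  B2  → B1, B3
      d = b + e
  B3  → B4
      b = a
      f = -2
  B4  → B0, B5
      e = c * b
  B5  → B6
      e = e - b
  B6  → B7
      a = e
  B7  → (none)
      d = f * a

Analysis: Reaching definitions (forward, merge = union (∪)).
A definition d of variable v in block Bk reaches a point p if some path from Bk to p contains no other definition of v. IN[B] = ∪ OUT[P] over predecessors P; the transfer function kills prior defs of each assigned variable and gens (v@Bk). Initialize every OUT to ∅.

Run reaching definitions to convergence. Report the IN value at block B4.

Answer: {b@B3, c@B1, d@B2, e@B0, f@B3}

Derivation:
Per-block solution:
  B0:   IN={b@B3, c@B1, d@B2, e@B4, f@B3}   OUT={b@B0, c@B1, d@B2, e@B0, f@B3}
  B1:   IN={b@B0, c@B1, d@B2, e@B0, f@B3}   OUT={b@B0, c@B1, d@B2, e@B0, f@B3}
  B2:   IN={b@B0, c@B1, d@B2, e@B0, f@B3}   OUT={b@B0, c@B1, d@B2, e@B0, f@B3}
  B3:   IN={b@B0, c@B1, d@B2, e@B0, f@B3}   OUT={b@B3, c@B1, d@B2, e@B0, f@B3}
  B4:   IN={b@B3, c@B1, d@B2, e@B0, f@B3}   OUT={b@B3, c@B1, d@B2, e@B4, f@B3}
  B5:   IN={b@B3, c@B1, d@B2, e@B4, f@B3}   OUT={b@B3, c@B1, d@B2, e@B5, f@B3}
  B6:   IN={b@B3, c@B1, d@B2, e@B5, f@B3}   OUT={a@B6, b@B3, c@B1, d@B2, e@B5, f@B3}
  B7:   IN={a@B6, b@B3, c@B1, d@B2, e@B5, f@B3}   OUT={a@B6, b@B3, c@B1, d@B7, e@B5, f@B3}

Merge at B4: IN[B4] = OUT[B3] = {b@B3, c@B1, d@B2, e@B0, f@B3}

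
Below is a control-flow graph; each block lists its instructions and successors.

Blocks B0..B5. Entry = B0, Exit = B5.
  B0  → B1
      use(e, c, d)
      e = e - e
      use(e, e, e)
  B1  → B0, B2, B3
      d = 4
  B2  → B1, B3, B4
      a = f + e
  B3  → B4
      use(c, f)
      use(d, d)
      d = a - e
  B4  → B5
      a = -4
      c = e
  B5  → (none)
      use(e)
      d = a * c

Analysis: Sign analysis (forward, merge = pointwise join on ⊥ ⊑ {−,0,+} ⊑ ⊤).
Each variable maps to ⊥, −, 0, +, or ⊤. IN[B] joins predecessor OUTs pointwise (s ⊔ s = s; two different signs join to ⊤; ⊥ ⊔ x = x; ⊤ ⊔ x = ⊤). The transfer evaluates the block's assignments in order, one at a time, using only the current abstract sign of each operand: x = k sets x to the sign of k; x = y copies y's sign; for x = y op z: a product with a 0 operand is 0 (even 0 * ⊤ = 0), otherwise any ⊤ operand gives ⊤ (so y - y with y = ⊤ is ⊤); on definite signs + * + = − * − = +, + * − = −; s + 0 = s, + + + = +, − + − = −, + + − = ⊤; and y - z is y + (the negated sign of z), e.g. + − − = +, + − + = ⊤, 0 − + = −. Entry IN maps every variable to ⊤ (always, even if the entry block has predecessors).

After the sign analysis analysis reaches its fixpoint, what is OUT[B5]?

Per-block solution:
  B0:   IN=(all ⊤)   OUT=(all ⊤)
  B1:   IN=(all ⊤)   OUT={d:+; rest ⊤}
  B2:   IN={d:+; rest ⊤}   OUT={d:+; rest ⊤}
  B3:   IN={d:+; rest ⊤}   OUT=(all ⊤)
  B4:   IN=(all ⊤)   OUT={a:-; rest ⊤}
  B5:   IN={a:-; rest ⊤}   OUT={a:-; rest ⊤}

Merge at B5: IN[B5] = OUT[B4] = {a: -, b: ⊤, c: ⊤, d: ⊤, e: ⊤, f: ⊤}
Applying B5's transfer function to that IN value gives OUT[B5] (row B5 above).

Answer: {a: -, b: ⊤, c: ⊤, d: ⊤, e: ⊤, f: ⊤}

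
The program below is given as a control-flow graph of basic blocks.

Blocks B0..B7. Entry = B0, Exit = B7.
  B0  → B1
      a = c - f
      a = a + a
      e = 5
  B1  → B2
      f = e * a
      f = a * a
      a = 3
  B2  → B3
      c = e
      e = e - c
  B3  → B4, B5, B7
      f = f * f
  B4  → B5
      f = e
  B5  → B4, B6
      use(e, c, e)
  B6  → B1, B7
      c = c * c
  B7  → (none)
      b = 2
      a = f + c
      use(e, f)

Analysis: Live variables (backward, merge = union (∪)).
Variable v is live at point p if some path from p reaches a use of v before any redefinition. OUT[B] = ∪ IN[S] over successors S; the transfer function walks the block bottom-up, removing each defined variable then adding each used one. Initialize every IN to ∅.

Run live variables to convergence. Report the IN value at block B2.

Answer: {a, e, f}

Derivation:
Per-block solution:
  B0:  IN={c, f}  OUT={a, e}
  B1:  IN={a, e}  OUT={a, e, f}
  B2:  IN={a, e, f}  OUT={a, c, e, f}
  B3:  IN={a, c, e, f}  OUT={a, c, e, f}
  B4:  IN={a, c, e}  OUT={a, c, e, f}
  B5:  IN={a, c, e, f}  OUT={a, c, e, f}
  B6:  IN={a, c, e, f}  OUT={a, c, e, f}
  B7:  IN={c, e, f}  OUT={}

Merge at B2: OUT[B2] = IN[B3] = {a, c, e, f}
Applying B2's transfer function to that OUT value gives IN[B2] (row B2 above).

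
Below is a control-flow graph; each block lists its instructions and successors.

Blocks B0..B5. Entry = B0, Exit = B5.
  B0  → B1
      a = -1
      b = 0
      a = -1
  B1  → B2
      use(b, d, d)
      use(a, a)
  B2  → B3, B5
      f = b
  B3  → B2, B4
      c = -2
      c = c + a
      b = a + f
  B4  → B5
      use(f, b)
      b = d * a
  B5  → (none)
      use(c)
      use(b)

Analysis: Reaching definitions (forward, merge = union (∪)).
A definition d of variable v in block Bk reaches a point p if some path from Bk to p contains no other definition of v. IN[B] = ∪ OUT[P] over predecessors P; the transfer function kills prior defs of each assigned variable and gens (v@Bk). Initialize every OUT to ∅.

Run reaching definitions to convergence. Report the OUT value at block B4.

Converged values:
  B0: | IN={} | OUT={a@B0, b@B0}
  B1: | IN={a@B0, b@B0} | OUT={a@B0, b@B0}
  B2: | IN={a@B0, b@B0, b@B3, c@B3, f@B2} | OUT={a@B0, b@B0, b@B3, c@B3, f@B2}
  B3: | IN={a@B0, b@B0, b@B3, c@B3, f@B2} | OUT={a@B0, b@B3, c@B3, f@B2}
  B4: | IN={a@B0, b@B3, c@B3, f@B2} | OUT={a@B0, b@B4, c@B3, f@B2}
  B5: | IN={a@B0, b@B0, b@B3, b@B4, c@B3, f@B2} | OUT={a@B0, b@B0, b@B3, b@B4, c@B3, f@B2}

Merge at B4: IN[B4] = OUT[B3] = {a@B0, b@B3, c@B3, f@B2}
Applying B4's transfer function to that IN value gives OUT[B4] (row B4 above).

Answer: {a@B0, b@B4, c@B3, f@B2}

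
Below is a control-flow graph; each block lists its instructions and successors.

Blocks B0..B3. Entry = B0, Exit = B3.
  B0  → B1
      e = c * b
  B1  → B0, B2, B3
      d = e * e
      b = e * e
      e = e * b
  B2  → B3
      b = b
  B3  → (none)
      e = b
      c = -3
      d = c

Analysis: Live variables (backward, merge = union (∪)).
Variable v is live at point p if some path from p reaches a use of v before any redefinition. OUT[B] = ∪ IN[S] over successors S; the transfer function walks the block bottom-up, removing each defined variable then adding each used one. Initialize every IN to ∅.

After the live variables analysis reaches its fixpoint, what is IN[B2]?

Answer: {b}

Trace:
Per-block solution:
  B0: | IN={b, c} | OUT={c, e}
  B1: | IN={c, e} | OUT={b, c}
  B2: | IN={b} | OUT={b}
  B3: | IN={b} | OUT={}

Merge at B2: OUT[B2] = IN[B3] = {b}
Applying B2's transfer function to that OUT value gives IN[B2] (row B2 above).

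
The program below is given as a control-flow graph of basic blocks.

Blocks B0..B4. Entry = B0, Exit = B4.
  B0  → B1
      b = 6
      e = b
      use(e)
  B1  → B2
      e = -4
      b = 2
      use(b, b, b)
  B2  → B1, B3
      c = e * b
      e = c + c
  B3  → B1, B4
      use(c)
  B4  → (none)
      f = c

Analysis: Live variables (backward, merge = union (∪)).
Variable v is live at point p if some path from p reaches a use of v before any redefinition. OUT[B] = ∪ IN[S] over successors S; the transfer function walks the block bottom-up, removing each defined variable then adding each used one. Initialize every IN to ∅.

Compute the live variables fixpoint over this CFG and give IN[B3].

Answer: {c}

Working:
Converged values:
  B0:   IN={}   OUT={}
  B1:   IN={}   OUT={b, e}
  B2:   IN={b, e}   OUT={c}
  B3:   IN={c}   OUT={c}
  B4:   IN={c}   OUT={}

Merge at B3: OUT[B3] = IN[B1] ⊔ IN[B4] = {c}
Applying B3's transfer function to that OUT value gives IN[B3] (row B3 above).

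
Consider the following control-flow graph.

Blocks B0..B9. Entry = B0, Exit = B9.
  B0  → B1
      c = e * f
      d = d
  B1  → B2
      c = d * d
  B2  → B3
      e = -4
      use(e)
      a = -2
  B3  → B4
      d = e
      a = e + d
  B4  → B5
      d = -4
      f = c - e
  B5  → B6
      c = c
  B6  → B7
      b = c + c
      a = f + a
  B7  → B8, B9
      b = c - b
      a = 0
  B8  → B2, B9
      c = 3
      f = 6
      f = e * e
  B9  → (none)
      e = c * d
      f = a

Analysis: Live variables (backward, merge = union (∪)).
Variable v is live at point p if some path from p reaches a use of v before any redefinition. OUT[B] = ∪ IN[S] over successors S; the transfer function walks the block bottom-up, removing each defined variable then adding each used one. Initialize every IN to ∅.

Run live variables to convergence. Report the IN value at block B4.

Answer: {a, c, e}

Trace:
Per-block solution:
  B0:   IN={d, e, f}   OUT={d}
  B1:   IN={d}   OUT={c}
  B2:   IN={c}   OUT={c, e}
  B3:   IN={c, e}   OUT={a, c, e}
  B4:   IN={a, c, e}   OUT={a, c, d, e, f}
  B5:   IN={a, c, d, e, f}   OUT={a, c, d, e, f}
  B6:   IN={a, c, d, e, f}   OUT={b, c, d, e}
  B7:   IN={b, c, d, e}   OUT={a, c, d, e}
  B8:   IN={a, d, e}   OUT={a, c, d}
  B9:   IN={a, c, d}   OUT={}

Merge at B4: OUT[B4] = IN[B5] = {a, c, d, e, f}
Applying B4's transfer function to that OUT value gives IN[B4] (row B4 above).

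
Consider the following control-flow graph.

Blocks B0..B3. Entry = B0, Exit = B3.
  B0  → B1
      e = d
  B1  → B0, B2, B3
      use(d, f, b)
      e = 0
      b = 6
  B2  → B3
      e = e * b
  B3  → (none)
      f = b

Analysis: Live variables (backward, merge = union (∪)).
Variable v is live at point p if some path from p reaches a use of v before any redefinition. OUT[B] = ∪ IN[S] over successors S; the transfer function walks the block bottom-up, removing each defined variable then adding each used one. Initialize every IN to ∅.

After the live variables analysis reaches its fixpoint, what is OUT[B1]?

Answer: {b, d, e, f}

Working:
Per-block solution:
  B0: | IN={b, d, f} | OUT={b, d, f}
  B1: | IN={b, d, f} | OUT={b, d, e, f}
  B2: | IN={b, e} | OUT={b}
  B3: | IN={b} | OUT={}

Merge at B1: OUT[B1] = IN[B0] ⊔ IN[B2] ⊔ IN[B3] = {b, d, e, f}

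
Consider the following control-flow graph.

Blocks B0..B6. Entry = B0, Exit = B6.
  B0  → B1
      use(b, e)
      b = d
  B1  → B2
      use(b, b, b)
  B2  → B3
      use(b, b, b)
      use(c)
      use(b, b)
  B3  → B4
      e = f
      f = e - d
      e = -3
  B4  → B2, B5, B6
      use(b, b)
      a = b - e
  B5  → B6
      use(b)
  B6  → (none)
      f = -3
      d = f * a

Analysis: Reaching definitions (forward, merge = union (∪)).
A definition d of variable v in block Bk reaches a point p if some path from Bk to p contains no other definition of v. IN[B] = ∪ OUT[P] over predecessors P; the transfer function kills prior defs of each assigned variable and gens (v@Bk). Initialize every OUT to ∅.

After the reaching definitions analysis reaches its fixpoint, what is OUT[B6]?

Answer: {a@B4, b@B0, d@B6, e@B3, f@B6}

Working:
Per-block solution:
  B0:  IN={}  OUT={b@B0}
  B1:  IN={b@B0}  OUT={b@B0}
  B2:  IN={a@B4, b@B0, e@B3, f@B3}  OUT={a@B4, b@B0, e@B3, f@B3}
  B3:  IN={a@B4, b@B0, e@B3, f@B3}  OUT={a@B4, b@B0, e@B3, f@B3}
  B4:  IN={a@B4, b@B0, e@B3, f@B3}  OUT={a@B4, b@B0, e@B3, f@B3}
  B5:  IN={a@B4, b@B0, e@B3, f@B3}  OUT={a@B4, b@B0, e@B3, f@B3}
  B6:  IN={a@B4, b@B0, e@B3, f@B3}  OUT={a@B4, b@B0, d@B6, e@B3, f@B6}

Merge at B6: IN[B6] = OUT[B4] ⊔ OUT[B5] = {a@B4, b@B0, e@B3, f@B3}
Applying B6's transfer function to that IN value gives OUT[B6] (row B6 above).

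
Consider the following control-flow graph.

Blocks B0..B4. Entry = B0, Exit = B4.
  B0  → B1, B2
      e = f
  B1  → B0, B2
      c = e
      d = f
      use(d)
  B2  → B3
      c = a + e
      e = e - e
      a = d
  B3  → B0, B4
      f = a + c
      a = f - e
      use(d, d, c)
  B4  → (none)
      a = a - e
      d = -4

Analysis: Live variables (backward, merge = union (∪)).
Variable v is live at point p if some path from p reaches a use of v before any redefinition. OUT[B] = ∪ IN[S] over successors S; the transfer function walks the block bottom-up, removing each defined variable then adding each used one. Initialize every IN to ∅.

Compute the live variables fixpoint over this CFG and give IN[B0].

Per-block solution:
  B0: | IN={a, d, f} | OUT={a, d, e, f}
  B1: | IN={a, e, f} | OUT={a, d, e, f}
  B2: | IN={a, d, e} | OUT={a, c, d, e}
  B3: | IN={a, c, d, e} | OUT={a, d, e, f}
  B4: | IN={a, e} | OUT={}

Merge at B0: OUT[B0] = IN[B1] ⊔ IN[B2] = {a, d, e, f}
Applying B0's transfer function to that OUT value gives IN[B0] (row B0 above).

Answer: {a, d, f}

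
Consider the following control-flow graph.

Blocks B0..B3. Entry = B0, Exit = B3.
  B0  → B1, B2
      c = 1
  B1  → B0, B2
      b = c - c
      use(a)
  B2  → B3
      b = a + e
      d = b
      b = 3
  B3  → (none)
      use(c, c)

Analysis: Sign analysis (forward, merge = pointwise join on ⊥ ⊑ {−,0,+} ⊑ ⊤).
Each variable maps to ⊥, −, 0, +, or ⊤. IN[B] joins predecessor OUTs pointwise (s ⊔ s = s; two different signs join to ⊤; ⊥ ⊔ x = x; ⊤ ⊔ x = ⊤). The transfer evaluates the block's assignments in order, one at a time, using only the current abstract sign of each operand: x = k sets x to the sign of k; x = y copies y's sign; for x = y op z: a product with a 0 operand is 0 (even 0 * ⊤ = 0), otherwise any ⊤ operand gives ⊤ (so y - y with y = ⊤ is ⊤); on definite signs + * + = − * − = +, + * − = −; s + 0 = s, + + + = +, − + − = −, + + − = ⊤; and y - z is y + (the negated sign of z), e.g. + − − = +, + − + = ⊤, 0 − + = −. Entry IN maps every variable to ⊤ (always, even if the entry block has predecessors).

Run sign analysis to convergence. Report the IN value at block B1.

Answer: {a: ⊤, b: ⊤, c: +, d: ⊤, e: ⊤, f: ⊤}

Trace:
Per-block solution:
  B0:   IN=(all ⊤)   OUT={c:+; rest ⊤}
  B1:   IN={c:+; rest ⊤}   OUT={c:+; rest ⊤}
  B2:   IN={c:+; rest ⊤}   OUT={b:+, c:+; rest ⊤}
  B3:   IN={b:+, c:+; rest ⊤}   OUT={b:+, c:+; rest ⊤}

Merge at B1: IN[B1] = OUT[B0] = {a: ⊤, b: ⊤, c: +, d: ⊤, e: ⊤, f: ⊤}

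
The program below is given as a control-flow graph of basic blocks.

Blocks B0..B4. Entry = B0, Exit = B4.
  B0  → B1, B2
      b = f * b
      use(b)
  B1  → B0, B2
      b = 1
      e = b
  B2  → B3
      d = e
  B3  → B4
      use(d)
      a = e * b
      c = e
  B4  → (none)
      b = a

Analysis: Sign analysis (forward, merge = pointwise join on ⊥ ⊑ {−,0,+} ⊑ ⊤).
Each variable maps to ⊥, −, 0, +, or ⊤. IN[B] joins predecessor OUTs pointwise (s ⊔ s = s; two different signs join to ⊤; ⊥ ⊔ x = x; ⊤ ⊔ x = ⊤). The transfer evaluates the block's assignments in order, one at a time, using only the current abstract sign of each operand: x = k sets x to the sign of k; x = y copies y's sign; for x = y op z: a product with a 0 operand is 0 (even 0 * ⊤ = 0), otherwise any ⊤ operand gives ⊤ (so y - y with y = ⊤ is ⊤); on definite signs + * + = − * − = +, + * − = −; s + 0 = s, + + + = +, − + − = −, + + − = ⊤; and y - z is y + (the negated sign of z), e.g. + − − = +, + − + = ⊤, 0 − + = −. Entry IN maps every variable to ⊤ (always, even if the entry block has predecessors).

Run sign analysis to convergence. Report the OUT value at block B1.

Converged values:
  B0:   IN=(all ⊤)   OUT=(all ⊤)
  B1:   IN=(all ⊤)   OUT={b:+, e:+; rest ⊤}
  B2:   IN=(all ⊤)   OUT=(all ⊤)
  B3:   IN=(all ⊤)   OUT=(all ⊤)
  B4:   IN=(all ⊤)   OUT=(all ⊤)

Merge at B1: IN[B1] = OUT[B0] = {a: ⊤, b: ⊤, c: ⊤, d: ⊤, e: ⊤, f: ⊤}
Applying B1's transfer function to that IN value gives OUT[B1] (row B1 above).

Answer: {a: ⊤, b: +, c: ⊤, d: ⊤, e: +, f: ⊤}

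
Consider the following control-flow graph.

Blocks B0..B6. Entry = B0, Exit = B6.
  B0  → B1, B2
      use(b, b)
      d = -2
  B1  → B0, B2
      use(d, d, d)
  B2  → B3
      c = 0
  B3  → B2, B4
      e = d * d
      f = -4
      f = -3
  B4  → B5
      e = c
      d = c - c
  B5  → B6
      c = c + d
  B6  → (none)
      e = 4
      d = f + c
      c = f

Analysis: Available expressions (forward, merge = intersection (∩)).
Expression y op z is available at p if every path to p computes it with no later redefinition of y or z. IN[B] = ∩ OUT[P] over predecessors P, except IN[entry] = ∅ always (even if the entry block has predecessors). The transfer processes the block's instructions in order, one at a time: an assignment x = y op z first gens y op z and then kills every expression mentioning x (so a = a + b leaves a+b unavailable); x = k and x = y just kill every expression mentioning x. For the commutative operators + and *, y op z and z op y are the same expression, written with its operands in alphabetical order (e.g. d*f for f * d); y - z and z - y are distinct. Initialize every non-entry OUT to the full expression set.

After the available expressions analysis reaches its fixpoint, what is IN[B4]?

Per-block solution:
  B0:   IN={}   OUT={}
  B1:   IN={}   OUT={}
  B2:   IN={}   OUT={}
  B3:   IN={}   OUT={d*d}
  B4:   IN={d*d}   OUT={c-c}
  B5:   IN={c-c}   OUT={}
  B6:   IN={}   OUT={}

Merge at B4: IN[B4] = OUT[B3] = {d*d}

Answer: {d*d}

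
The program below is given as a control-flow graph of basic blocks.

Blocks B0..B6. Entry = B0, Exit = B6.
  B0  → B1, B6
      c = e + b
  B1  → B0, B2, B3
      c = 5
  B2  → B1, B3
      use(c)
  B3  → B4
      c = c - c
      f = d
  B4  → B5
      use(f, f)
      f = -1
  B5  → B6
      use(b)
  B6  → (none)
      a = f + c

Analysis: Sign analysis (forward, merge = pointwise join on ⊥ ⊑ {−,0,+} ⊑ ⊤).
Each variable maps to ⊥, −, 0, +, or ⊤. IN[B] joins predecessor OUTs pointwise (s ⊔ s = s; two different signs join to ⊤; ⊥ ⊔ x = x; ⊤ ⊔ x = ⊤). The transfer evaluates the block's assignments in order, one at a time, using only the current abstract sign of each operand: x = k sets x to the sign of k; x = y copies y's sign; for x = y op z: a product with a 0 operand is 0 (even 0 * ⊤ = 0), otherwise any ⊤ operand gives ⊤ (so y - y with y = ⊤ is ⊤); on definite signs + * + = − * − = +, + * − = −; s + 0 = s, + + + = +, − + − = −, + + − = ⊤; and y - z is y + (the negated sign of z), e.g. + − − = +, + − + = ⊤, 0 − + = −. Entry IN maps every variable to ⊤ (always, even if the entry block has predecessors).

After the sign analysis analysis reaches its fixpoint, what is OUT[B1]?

Answer: {a: ⊤, b: ⊤, c: +, d: ⊤, e: ⊤, f: ⊤}

Trace:
Converged values:
  B0: | IN=(all ⊤) | OUT=(all ⊤)
  B1: | IN=(all ⊤) | OUT={c:+; rest ⊤}
  B2: | IN={c:+; rest ⊤} | OUT={c:+; rest ⊤}
  B3: | IN={c:+; rest ⊤} | OUT=(all ⊤)
  B4: | IN=(all ⊤) | OUT={f:-; rest ⊤}
  B5: | IN={f:-; rest ⊤} | OUT={f:-; rest ⊤}
  B6: | IN=(all ⊤) | OUT=(all ⊤)

Merge at B1: IN[B1] = OUT[B0] ⊔ OUT[B2] = {a: ⊤, b: ⊤, c: ⊤, d: ⊤, e: ⊤, f: ⊤}
Applying B1's transfer function to that IN value gives OUT[B1] (row B1 above).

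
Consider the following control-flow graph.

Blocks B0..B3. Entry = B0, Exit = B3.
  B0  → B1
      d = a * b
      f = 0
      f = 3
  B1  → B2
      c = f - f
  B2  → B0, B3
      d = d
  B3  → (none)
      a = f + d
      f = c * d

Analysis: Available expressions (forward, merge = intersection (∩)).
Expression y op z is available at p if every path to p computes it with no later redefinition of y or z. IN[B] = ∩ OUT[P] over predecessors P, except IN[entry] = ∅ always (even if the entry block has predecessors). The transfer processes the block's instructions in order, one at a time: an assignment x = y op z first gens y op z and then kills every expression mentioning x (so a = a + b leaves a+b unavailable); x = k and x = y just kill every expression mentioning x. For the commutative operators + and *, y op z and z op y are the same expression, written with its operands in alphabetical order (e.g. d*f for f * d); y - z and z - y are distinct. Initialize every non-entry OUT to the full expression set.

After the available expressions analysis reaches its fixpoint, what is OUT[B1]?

Converged values:
  B0: | IN={} | OUT={a*b}
  B1: | IN={a*b} | OUT={a*b, f-f}
  B2: | IN={a*b, f-f} | OUT={a*b, f-f}
  B3: | IN={a*b, f-f} | OUT={c*d}

Merge at B1: IN[B1] = OUT[B0] = {a*b}
Applying B1's transfer function to that IN value gives OUT[B1] (row B1 above).

Answer: {a*b, f-f}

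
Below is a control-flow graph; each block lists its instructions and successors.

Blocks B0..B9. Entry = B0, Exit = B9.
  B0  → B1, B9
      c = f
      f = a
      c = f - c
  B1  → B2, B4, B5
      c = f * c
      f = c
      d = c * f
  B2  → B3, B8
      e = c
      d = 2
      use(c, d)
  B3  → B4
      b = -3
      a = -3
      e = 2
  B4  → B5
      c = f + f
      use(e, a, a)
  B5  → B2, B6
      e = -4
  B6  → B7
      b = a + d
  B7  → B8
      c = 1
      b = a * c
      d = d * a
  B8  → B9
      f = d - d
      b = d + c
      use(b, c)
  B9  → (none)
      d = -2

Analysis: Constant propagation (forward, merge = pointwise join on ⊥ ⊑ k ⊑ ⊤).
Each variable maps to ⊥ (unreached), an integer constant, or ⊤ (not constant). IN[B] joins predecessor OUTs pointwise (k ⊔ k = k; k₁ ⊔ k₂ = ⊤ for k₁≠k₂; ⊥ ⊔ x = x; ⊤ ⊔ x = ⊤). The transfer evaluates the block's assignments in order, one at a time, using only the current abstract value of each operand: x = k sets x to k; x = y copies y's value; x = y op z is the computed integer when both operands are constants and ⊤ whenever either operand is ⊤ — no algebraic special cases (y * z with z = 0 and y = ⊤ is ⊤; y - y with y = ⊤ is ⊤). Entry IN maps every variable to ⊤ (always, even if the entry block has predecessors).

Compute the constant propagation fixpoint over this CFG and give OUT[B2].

Fixpoint table:
  B0: | IN=(all ⊤) | OUT=(all ⊤)
  B1: | IN=(all ⊤) | OUT=(all ⊤)
  B2: | IN=(all ⊤) | OUT={d:2; rest ⊤}
  B3: | IN={d:2; rest ⊤} | OUT={a:-3, b:-3, d:2, e:2; rest ⊤}
  B4: | IN=(all ⊤) | OUT=(all ⊤)
  B5: | IN=(all ⊤) | OUT={e:-4; rest ⊤}
  B6: | IN={e:-4; rest ⊤} | OUT={e:-4; rest ⊤}
  B7: | IN={e:-4; rest ⊤} | OUT={c:1, e:-4; rest ⊤}
  B8: | IN=(all ⊤) | OUT=(all ⊤)
  B9: | IN=(all ⊤) | OUT={d:-2; rest ⊤}

Merge at B2: IN[B2] = OUT[B1] ⊔ OUT[B5] = {a: ⊤, b: ⊤, c: ⊤, d: ⊤, e: ⊤, f: ⊤}
Applying B2's transfer function to that IN value gives OUT[B2] (row B2 above).

Answer: {a: ⊤, b: ⊤, c: ⊤, d: 2, e: ⊤, f: ⊤}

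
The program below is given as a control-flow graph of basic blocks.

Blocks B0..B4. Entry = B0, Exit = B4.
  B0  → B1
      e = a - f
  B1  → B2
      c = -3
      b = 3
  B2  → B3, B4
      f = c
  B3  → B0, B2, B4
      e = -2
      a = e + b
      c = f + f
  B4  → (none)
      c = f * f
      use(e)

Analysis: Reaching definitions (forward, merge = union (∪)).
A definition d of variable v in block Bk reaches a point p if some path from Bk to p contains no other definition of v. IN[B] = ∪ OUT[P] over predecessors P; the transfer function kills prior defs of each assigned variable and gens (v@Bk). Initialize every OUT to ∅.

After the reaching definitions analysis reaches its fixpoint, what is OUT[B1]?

Answer: {a@B3, b@B1, c@B1, e@B0, f@B2}

Trace:
Fixpoint table:
  B0: | IN={a@B3, b@B1, c@B3, e@B3, f@B2} | OUT={a@B3, b@B1, c@B3, e@B0, f@B2}
  B1: | IN={a@B3, b@B1, c@B3, e@B0, f@B2} | OUT={a@B3, b@B1, c@B1, e@B0, f@B2}
  B2: | IN={a@B3, b@B1, c@B1, c@B3, e@B0, e@B3, f@B2} | OUT={a@B3, b@B1, c@B1, c@B3, e@B0, e@B3, f@B2}
  B3: | IN={a@B3, b@B1, c@B1, c@B3, e@B0, e@B3, f@B2} | OUT={a@B3, b@B1, c@B3, e@B3, f@B2}
  B4: | IN={a@B3, b@B1, c@B1, c@B3, e@B0, e@B3, f@B2} | OUT={a@B3, b@B1, c@B4, e@B0, e@B3, f@B2}

Merge at B1: IN[B1] = OUT[B0] = {a@B3, b@B1, c@B3, e@B0, f@B2}
Applying B1's transfer function to that IN value gives OUT[B1] (row B1 above).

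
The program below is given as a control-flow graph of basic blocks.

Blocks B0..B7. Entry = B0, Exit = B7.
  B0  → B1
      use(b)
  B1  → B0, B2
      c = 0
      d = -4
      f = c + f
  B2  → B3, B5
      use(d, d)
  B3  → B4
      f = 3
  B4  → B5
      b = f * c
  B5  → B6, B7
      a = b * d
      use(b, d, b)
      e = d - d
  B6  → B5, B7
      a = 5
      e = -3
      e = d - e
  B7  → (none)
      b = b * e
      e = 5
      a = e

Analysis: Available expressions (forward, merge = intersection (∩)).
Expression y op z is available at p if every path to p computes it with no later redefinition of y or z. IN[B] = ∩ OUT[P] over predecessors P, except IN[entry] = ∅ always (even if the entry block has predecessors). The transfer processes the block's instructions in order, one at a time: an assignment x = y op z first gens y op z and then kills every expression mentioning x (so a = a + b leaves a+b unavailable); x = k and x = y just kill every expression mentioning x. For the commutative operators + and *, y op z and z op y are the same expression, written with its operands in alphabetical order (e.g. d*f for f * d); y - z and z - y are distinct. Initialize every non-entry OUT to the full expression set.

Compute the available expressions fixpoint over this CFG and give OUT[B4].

Per-block solution:
  B0:   IN={}   OUT={}
  B1:   IN={}   OUT={}
  B2:   IN={}   OUT={}
  B3:   IN={}   OUT={}
  B4:   IN={}   OUT={c*f}
  B5:   IN={}   OUT={b*d, d-d}
  B6:   IN={b*d, d-d}   OUT={b*d, d-d}
  B7:   IN={b*d, d-d}   OUT={d-d}

Merge at B4: IN[B4] = OUT[B3] = {}
Applying B4's transfer function to that IN value gives OUT[B4] (row B4 above).

Answer: {c*f}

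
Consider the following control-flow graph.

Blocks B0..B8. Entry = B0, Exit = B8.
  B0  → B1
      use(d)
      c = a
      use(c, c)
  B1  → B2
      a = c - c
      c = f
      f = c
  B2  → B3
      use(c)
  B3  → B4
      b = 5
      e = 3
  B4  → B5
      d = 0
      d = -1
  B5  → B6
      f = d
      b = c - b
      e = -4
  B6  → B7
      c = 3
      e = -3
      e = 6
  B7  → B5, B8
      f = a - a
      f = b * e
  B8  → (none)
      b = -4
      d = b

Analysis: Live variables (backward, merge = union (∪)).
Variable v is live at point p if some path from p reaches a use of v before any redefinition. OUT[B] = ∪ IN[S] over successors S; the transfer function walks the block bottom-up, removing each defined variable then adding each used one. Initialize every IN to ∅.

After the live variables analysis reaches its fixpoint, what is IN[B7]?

Answer: {a, b, c, d, e}

Working:
Fixpoint table:
  B0:   IN={a, d, f}   OUT={c, f}
  B1:   IN={c, f}   OUT={a, c}
  B2:   IN={a, c}   OUT={a, c}
  B3:   IN={a, c}   OUT={a, b, c}
  B4:   IN={a, b, c}   OUT={a, b, c, d}
  B5:   IN={a, b, c, d}   OUT={a, b, d}
  B6:   IN={a, b, d}   OUT={a, b, c, d, e}
  B7:   IN={a, b, c, d, e}   OUT={a, b, c, d}
  B8:   IN={}   OUT={}

Merge at B7: OUT[B7] = IN[B5] ⊔ IN[B8] = {a, b, c, d}
Applying B7's transfer function to that OUT value gives IN[B7] (row B7 above).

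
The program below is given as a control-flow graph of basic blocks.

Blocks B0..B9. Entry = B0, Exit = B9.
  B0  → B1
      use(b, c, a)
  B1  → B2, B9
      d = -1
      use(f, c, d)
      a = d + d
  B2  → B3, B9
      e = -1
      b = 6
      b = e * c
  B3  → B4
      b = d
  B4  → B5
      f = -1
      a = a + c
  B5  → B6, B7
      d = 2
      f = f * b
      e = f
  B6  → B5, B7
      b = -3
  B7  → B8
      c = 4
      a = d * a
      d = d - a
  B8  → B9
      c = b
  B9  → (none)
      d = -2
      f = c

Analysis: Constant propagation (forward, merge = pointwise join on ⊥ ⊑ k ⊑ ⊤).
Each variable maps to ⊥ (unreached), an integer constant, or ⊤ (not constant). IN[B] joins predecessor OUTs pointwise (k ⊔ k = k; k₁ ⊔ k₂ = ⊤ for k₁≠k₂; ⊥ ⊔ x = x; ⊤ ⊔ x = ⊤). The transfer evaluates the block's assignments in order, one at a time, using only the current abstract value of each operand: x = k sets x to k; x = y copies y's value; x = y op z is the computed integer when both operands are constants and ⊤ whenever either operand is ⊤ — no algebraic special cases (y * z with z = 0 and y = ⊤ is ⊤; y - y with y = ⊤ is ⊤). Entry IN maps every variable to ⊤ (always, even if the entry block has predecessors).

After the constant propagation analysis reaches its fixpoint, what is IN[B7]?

Answer: {a: ⊤, b: ⊤, c: ⊤, d: 2, e: ⊤, f: ⊤}

Derivation:
Converged values:
  B0:   IN=(all ⊤)   OUT=(all ⊤)
  B1:   IN=(all ⊤)   OUT={a:-2, d:-1; rest ⊤}
  B2:   IN={a:-2, d:-1; rest ⊤}   OUT={a:-2, d:-1, e:-1; rest ⊤}
  B3:   IN={a:-2, d:-1, e:-1; rest ⊤}   OUT={a:-2, b:-1, d:-1, e:-1; rest ⊤}
  B4:   IN={a:-2, b:-1, d:-1, e:-1; rest ⊤}   OUT={b:-1, d:-1, e:-1, f:-1; rest ⊤}
  B5:   IN=(all ⊤)   OUT={d:2; rest ⊤}
  B6:   IN={d:2; rest ⊤}   OUT={b:-3, d:2; rest ⊤}
  B7:   IN={d:2; rest ⊤}   OUT={c:4; rest ⊤}
  B8:   IN={c:4; rest ⊤}   OUT=(all ⊤)
  B9:   IN=(all ⊤)   OUT={d:-2; rest ⊤}

Merge at B7: IN[B7] = OUT[B5] ⊔ OUT[B6] = {a: ⊤, b: ⊤, c: ⊤, d: 2, e: ⊤, f: ⊤}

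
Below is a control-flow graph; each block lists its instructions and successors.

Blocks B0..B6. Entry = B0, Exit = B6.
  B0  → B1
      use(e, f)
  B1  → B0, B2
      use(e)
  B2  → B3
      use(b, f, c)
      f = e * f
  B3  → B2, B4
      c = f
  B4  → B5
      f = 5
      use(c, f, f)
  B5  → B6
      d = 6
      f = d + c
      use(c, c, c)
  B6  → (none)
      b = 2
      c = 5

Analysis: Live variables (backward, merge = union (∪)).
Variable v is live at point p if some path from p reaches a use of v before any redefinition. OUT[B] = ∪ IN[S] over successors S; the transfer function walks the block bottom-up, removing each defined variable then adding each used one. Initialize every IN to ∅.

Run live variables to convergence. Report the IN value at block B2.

Fixpoint table:
  B0:  IN={b, c, e, f}  OUT={b, c, e, f}
  B1:  IN={b, c, e, f}  OUT={b, c, e, f}
  B2:  IN={b, c, e, f}  OUT={b, e, f}
  B3:  IN={b, e, f}  OUT={b, c, e, f}
  B4:  IN={c}  OUT={c}
  B5:  IN={c}  OUT={}
  B6:  IN={}  OUT={}

Merge at B2: OUT[B2] = IN[B3] = {b, e, f}
Applying B2's transfer function to that OUT value gives IN[B2] (row B2 above).

Answer: {b, c, e, f}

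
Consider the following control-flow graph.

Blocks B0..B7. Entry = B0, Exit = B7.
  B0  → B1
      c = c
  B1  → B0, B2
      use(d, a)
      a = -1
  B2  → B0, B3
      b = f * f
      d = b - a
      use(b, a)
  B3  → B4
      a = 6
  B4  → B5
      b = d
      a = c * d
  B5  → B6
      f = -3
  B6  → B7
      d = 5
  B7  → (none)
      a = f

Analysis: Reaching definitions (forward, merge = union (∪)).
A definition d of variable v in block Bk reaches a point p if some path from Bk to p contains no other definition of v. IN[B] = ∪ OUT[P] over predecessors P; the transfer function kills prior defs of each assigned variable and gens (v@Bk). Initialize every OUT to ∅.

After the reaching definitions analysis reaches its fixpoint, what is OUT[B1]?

Per-block solution:
  B0: | IN={a@B1, b@B2, c@B0, d@B2} | OUT={a@B1, b@B2, c@B0, d@B2}
  B1: | IN={a@B1, b@B2, c@B0, d@B2} | OUT={a@B1, b@B2, c@B0, d@B2}
  B2: | IN={a@B1, b@B2, c@B0, d@B2} | OUT={a@B1, b@B2, c@B0, d@B2}
  B3: | IN={a@B1, b@B2, c@B0, d@B2} | OUT={a@B3, b@B2, c@B0, d@B2}
  B4: | IN={a@B3, b@B2, c@B0, d@B2} | OUT={a@B4, b@B4, c@B0, d@B2}
  B5: | IN={a@B4, b@B4, c@B0, d@B2} | OUT={a@B4, b@B4, c@B0, d@B2, f@B5}
  B6: | IN={a@B4, b@B4, c@B0, d@B2, f@B5} | OUT={a@B4, b@B4, c@B0, d@B6, f@B5}
  B7: | IN={a@B4, b@B4, c@B0, d@B6, f@B5} | OUT={a@B7, b@B4, c@B0, d@B6, f@B5}

Merge at B1: IN[B1] = OUT[B0] = {a@B1, b@B2, c@B0, d@B2}
Applying B1's transfer function to that IN value gives OUT[B1] (row B1 above).

Answer: {a@B1, b@B2, c@B0, d@B2}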